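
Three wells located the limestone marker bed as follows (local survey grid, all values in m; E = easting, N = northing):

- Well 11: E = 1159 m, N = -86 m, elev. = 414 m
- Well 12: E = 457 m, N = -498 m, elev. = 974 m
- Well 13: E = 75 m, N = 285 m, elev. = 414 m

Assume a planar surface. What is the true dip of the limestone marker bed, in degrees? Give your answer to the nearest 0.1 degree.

42.2°

Two edge vectors: Well 11→Well 12 = (-702, -412, 560), Well 11→Well 13 = (-1084, 371, 0).
Normal n = (Well 11→Well 12) × (Well 11→Well 13) = (-207760, -607040, -707050).
So ∂z/∂E = −n_x/n_z = −0.29384 and ∂z/∂N = −n_y/n_z = −0.85855.
Gradient magnitude |∇z| = √(a² + b²) = √(0.08634 + 0.73711) = 0.90744.
True dip = arctan(0.90744) = 42.2°, dipping toward NNE (azimuth ≈ 019°).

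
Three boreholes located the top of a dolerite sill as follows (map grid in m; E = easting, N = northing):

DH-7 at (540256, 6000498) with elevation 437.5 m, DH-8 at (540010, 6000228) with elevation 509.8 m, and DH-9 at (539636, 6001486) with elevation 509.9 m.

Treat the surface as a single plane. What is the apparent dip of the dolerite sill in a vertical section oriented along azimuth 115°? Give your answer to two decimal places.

9.82°

Let the plane be z = a·E + b·N + c.
DH-8−DH-7: −246a − 270b = 72.3;  DH-9−DH-7: −620a + 988b = 72.4.
Solving gives a = −0.22166, b = −0.06582.
Unit vector along 115° is (sin 115°, cos 115°) = (0.9063, -0.4226).
Slope in that direction = a·(0.9063) + b·(-0.4226) = −0.17308.
Apparent dip = arctan|0.17308| = 9.82° (true dip is 13.0°, so apparent ≤ true as expected).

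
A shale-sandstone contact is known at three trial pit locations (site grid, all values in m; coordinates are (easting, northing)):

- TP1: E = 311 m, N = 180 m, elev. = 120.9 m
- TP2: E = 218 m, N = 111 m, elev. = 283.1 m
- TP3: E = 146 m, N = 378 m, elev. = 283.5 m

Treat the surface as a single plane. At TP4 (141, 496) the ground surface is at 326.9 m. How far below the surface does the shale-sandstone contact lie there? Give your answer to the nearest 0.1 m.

82.2 m

Let the plane be z = a·E + b·N + c.
TP2−TP1: −93a − 69b = 162.2;  TP3−TP1: −165a + 198b = 162.6.
Solving gives a = −1.45424, b = −0.39066.
Then c = 120.9 − a·311 − b·180 = 643.49.
At (141, 496): z_contact = −205.05 − 193.77 + 643.49 = 244.67 m.
Depth below ground = 326.9 − 244.67 = 82.2 m.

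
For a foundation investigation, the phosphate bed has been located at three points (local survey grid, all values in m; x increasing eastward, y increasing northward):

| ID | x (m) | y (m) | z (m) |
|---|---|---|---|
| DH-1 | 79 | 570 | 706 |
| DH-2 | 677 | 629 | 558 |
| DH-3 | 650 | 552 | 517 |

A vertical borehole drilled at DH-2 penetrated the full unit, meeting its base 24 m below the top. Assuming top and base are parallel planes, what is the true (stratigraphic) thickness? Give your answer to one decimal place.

Two edge vectors: DH-1→DH-2 = (598, 59, -148), DH-1→DH-3 = (571, -18, -189).
Normal n = (DH-1→DH-2) × (DH-1→DH-3) = (-13815, 28514, -44453).
So ∂z/∂x = −n_x/n_z = −0.31078 and ∂z/∂y = −n_y/n_z = 0.64144.
|∇z| = √(a²+b²) = 0.71276, so dip δ = arctan(0.71276) = 35.48°.
True thickness = vertical thickness × cos δ = 24 × cos 35.48° = 19.5 m.

19.5 m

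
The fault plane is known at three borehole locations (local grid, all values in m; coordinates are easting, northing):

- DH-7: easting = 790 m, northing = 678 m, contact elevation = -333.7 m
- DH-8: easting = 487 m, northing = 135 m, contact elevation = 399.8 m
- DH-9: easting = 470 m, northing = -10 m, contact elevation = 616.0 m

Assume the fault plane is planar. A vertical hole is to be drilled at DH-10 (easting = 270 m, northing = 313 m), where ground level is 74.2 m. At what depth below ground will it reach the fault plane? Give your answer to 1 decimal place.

Two edge vectors: DH-7→DH-8 = (-303, -543, 733.5), DH-7→DH-9 = (-320, -688, 949.7).
Normal n = (DH-7→DH-8) × (DH-7→DH-9) = (-11039.1, 53039.1, 34704).
So ∂z/∂easting = −n_x/n_z = 0.31809 and ∂z/∂northing = −n_y/n_z = −1.52833.
Intercept c from DH-7: -333.7 − 251.29 + 1036.21 = 451.21.
At (270, 313): z_contact = 85.89 − 478.37 + 451.21 = 58.73 m.
Depth below ground = 74.2 − 58.73 = 15.5 m.

15.5 m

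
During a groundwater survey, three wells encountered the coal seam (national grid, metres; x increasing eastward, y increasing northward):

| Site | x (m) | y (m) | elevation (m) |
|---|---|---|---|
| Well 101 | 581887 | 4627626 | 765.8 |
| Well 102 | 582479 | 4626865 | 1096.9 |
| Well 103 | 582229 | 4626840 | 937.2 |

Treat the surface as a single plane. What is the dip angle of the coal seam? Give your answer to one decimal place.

32.4°

Two edge vectors: Well 101→Well 102 = (592, -761, 331.1), Well 101→Well 103 = (342, -786, 171.4).
Normal n = (Well 101→Well 102) × (Well 101→Well 103) = (129809.2, 11767.4, -205050).
So ∂z/∂x = −n_x/n_z = 0.63306 and ∂z/∂y = −n_y/n_z = 0.05739.
Gradient magnitude |∇z| = √(a² + b²) = √(0.40077 + 0.00329) = 0.63566.
True dip = arctan(0.63566) = 32.4°, dipping toward W (azimuth ≈ 265°).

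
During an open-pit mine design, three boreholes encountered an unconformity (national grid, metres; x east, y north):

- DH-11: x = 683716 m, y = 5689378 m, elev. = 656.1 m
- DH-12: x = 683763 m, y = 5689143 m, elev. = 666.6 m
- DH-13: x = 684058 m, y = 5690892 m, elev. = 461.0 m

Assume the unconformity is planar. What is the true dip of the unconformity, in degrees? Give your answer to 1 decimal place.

Two edge vectors: DH-11→DH-12 = (47, -235, 10.5), DH-11→DH-13 = (342, 1514, -195.1).
Normal n = (DH-11→DH-12) × (DH-11→DH-13) = (29951.5, 12760.7, 151528).
So ∂z/∂x = −n_x/n_z = −0.19766 and ∂z/∂y = −n_y/n_z = −0.08421.
Gradient magnitude |∇z| = √(a² + b²) = √(0.03907 + 0.00709) = 0.21485.
True dip = arctan(0.21485) = 12.1°, dipping toward ENE (azimuth ≈ 067°).

12.1°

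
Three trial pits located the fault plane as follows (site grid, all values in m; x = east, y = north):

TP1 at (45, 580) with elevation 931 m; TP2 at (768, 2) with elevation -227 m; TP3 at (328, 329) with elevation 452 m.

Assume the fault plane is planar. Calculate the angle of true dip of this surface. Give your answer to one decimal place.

52.3°

Two edge vectors: TP1→TP2 = (723, -578, -1158), TP1→TP3 = (283, -251, -479).
Normal n = (TP1→TP2) × (TP1→TP3) = (-13796, 18603, -17899).
So ∂z/∂x = −n_x/n_z = −0.77077 and ∂z/∂y = −n_y/n_z = 1.03933.
Gradient magnitude |∇z| = √(a² + b²) = √(0.59409 + 1.08021) = 1.29395.
True dip = arctan(1.29395) = 52.3°, dipping toward SE (azimuth ≈ 143°).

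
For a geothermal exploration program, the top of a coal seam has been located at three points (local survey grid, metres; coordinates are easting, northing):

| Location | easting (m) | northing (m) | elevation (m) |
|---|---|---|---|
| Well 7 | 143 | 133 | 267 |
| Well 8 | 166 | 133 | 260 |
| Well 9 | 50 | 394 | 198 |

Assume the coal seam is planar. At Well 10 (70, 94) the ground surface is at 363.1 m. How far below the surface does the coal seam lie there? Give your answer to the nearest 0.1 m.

59.3 m

Let the plane be z = a·easting + b·northing + c.
Well 8−Well 7: 23a + 0b = −7;  Well 9−Well 7: −93a + 261b = −69.
Solving gives a = −0.30435, b = −0.37281.
Then c = 267 − a·143 − b·133 = 360.11.
At (70, 94): z_contact = −21.30 − 35.04 + 360.11 = 303.76 m.
Depth below ground = 363.1 − 303.76 = 59.3 m.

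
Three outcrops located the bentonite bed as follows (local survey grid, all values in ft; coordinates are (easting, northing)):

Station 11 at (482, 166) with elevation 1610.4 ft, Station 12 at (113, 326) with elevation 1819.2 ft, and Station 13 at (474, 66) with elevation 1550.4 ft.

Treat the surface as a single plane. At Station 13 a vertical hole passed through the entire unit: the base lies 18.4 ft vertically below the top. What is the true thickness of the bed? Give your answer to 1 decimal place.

15.1 ft

Two edge vectors: Station 11→Station 12 = (-369, 160, 208.8), Station 11→Station 13 = (-8, -100, -60).
Normal n = (Station 11→Station 12) × (Station 11→Station 13) = (11280, -23810.4, 38180).
So ∂z/∂E = −n_x/n_z = −0.29544 and ∂z/∂N = −n_y/n_z = 0.62364.
|∇z| = √(a²+b²) = 0.69008, so dip δ = arctan(0.69008) = 34.61°.
True thickness = vertical thickness × cos δ = 18.4 × cos 34.61° = 15.1 ft.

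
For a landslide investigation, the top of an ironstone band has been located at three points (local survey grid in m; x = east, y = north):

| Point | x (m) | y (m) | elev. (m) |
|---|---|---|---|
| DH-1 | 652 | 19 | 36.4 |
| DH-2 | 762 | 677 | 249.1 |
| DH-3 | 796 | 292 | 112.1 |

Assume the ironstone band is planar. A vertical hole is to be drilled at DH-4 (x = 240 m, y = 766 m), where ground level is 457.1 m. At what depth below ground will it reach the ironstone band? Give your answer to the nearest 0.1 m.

110.7 m

Let the plane be z = a·x + b·y + c.
DH-2−DH-1: 110a + 658b = 212.7;  DH-3−DH-1: 144a + 273b = 75.7.
Solving gives a = −0.12757, b = 0.34458.
Then c = 36.4 − a·652 − b·19 = 113.03.
At (240, 766): z_contact = −30.62 + 263.95 + 113.03 = 346.36 m.
Depth below ground = 457.1 − 346.36 = 110.7 m.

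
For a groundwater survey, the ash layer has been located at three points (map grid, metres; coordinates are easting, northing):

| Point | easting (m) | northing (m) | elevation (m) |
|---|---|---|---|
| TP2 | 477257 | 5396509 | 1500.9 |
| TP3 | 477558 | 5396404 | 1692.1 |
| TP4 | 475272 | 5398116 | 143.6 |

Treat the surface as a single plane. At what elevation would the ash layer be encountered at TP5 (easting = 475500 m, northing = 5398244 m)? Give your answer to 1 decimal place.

Let the plane be z = a·easting + b·northing + c.
TP3−TP2: 301a − 105b = 191.2;  TP4−TP2: −1985a + 1607b = −1357.3.
Solving gives a = 0.598447774, b = −0.105402097.
Then c = 1500.9 − a·477257 − b·5396509 = 284690.87.
At (475500, 5398244): z = 284561.9 − 568986.2 + 284690.87 = 266.6 m.

266.6 m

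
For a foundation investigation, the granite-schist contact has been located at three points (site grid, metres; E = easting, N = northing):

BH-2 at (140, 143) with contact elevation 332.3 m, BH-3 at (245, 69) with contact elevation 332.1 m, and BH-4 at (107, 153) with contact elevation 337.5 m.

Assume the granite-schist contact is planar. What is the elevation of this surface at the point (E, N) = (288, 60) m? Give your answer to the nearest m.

Two edge vectors: BH-2→BH-3 = (105, -74, -0.2), BH-2→BH-4 = (-33, 10, 5.2).
Normal n = (BH-2→BH-3) × (BH-2→BH-4) = (-382.8, -539.4, -1392).
So ∂z/∂E = −n_x/n_z = −0.27500 and ∂z/∂N = −n_y/n_z = −0.38750.
Intercept c from BH-2: 332.3 + 38.50 + 55.41 = 426.21.
At (288, 60): z = −79.2 − 23.2 + 426.21 = 323.8 m.

324 m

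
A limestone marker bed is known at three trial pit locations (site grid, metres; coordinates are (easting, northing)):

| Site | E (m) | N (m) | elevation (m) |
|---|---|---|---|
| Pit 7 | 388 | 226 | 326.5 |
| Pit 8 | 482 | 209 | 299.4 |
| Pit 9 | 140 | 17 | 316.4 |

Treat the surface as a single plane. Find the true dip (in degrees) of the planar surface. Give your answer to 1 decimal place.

21.6°

Two edge vectors: Pit 7→Pit 8 = (94, -17, -27.1), Pit 7→Pit 9 = (-248, -209, -10.1).
Normal n = (Pit 7→Pit 8) × (Pit 7→Pit 9) = (-5492.2, 7670.2, -23862).
So ∂z/∂E = −n_x/n_z = −0.23017 and ∂z/∂N = −n_y/n_z = 0.32144.
Gradient magnitude |∇z| = √(a² + b²) = √(0.05298 + 0.10332) = 0.39535.
True dip = arctan(0.39535) = 21.6°, dipping toward SE (azimuth ≈ 144°).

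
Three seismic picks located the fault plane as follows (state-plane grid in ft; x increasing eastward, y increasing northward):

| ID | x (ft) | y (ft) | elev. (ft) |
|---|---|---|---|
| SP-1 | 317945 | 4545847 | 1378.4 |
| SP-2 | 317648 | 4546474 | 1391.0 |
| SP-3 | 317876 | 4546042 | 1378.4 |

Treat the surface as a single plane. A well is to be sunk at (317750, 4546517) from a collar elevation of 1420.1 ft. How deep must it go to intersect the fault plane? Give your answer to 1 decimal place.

Two edge vectors: SP-1→SP-2 = (-297, 627, 12.6), SP-1→SP-3 = (-69, 195, 0).
Normal n = (SP-1→SP-2) × (SP-1→SP-3) = (-2457, -869.4, -14652).
So ∂z/∂x = −n_x/n_z = −0.167690418 and ∂z/∂y = −n_y/n_z = −0.059336609.
Intercept c from SP-1: 1378.4 + 53316.33 + 269735.15 = 324429.88.
At (317750, 4546517): z_contact = −53283.63 − 269774.90 + 324429.88 = 1371.34 ft.
Depth below ground = 1420.1 − 1371.34 = 48.8 ft.

48.8 ft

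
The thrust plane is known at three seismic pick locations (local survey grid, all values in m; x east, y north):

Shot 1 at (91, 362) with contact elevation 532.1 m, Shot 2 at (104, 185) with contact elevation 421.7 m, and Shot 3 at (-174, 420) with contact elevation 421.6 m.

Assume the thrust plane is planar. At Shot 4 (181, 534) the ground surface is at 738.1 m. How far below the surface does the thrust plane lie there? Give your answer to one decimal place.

Let the plane be z = a·x + b·y + c.
Shot 2−Shot 1: 13a − 177b = −110.4;  Shot 3−Shot 1: −265a + 58b = −110.5.
Solving gives a = 0.56254, b = 0.66505.
Then c = 532.1 − a·91 − b·362 = 240.16.
At (181, 534): z_contact = 101.82 + 355.13 + 240.16 = 697.12 m.
Depth below ground = 738.1 − 697.12 = 41.0 m.

41.0 m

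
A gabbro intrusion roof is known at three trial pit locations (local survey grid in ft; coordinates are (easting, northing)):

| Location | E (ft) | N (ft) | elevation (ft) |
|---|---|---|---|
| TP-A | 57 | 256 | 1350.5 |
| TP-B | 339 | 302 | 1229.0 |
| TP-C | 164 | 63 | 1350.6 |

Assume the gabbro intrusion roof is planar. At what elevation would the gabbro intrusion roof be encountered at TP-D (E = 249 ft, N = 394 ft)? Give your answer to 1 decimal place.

Let the plane be z = a·E + b·N + c.
TP-B−TP-A: 282a + 46b = −121.5;  TP-C−TP-A: 107a − 193b = 0.1.
Solving gives a = −0.39504, b = −0.21953.
Then c = 1350.5 − a·57 − b·256 = 1429.22.
At (249, 394): z = −98.4 − 86.5 + 1429.22 = 1244.4 ft.

1244.4 ft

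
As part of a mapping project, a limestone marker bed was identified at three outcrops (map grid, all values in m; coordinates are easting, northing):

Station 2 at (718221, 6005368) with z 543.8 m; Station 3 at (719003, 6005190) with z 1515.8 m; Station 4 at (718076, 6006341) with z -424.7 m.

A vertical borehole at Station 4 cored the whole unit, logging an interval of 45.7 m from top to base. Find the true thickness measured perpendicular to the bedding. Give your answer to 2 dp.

Let the plane be z = a·easting + b·northing + c.
Station 3−Station 2: 782a − 178b = 972;  Station 4−Station 2: −145a + 973b = −968.5.
Solving gives a = 1.05209, b = −0.83859.
|∇z| = √(a²+b²) = 1.34541, so dip δ = arctan(1.34541) = 53.38°.
True thickness = vertical thickness × cos δ = 45.7 × cos 53.38° = 27.26 m.

27.26 m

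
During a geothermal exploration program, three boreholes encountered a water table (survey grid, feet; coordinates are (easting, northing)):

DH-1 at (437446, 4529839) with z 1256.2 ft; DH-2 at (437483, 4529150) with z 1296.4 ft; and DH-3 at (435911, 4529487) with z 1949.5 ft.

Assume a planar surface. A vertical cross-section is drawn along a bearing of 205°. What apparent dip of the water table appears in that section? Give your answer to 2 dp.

14.41°

Let the plane be z = a·E + b·N + c.
DH-2−DH-1: 37a − 689b = 40.2;  DH-3−DH-1: −1535a − 352b = 693.3.
Solving gives a = −0.43295, b = −0.08160.
Unit vector along 205° is (sin 205°, cos 205°) = (-0.4226, -0.9063).
Slope in that direction = a·(-0.4226) + b·(-0.9063) = 0.25692.
Apparent dip = arctan|0.25692| = 14.41° (true dip is 23.8°, so apparent ≤ true as expected).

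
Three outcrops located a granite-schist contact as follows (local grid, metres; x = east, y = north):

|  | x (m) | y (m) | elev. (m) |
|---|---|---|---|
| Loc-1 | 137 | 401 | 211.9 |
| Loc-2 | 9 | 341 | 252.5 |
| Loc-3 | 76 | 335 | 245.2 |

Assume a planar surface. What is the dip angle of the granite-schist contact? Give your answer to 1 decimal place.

21.8°

Two edge vectors: Loc-1→Loc-2 = (-128, -60, 40.6), Loc-1→Loc-3 = (-61, -66, 33.3).
Normal n = (Loc-1→Loc-2) × (Loc-1→Loc-3) = (681.6, 1785.8, 4788).
So ∂z/∂x = −n_x/n_z = −0.14236 and ∂z/∂y = −n_y/n_z = −0.37297.
Gradient magnitude |∇z| = √(a² + b²) = √(0.02027 + 0.13911) = 0.39922.
True dip = arctan(0.39922) = 21.8°, dipping toward NNE (azimuth ≈ 021°).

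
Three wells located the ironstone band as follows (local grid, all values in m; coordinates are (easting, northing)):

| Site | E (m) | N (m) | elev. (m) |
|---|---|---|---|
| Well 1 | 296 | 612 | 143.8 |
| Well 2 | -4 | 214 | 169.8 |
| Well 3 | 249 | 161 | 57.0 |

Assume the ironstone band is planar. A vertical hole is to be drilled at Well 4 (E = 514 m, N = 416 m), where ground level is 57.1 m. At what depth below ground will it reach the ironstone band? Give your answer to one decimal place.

Let the plane be z = a·E + b·N + c.
Well 2−Well 1: −300a − 398b = 26;  Well 3−Well 1: −47a − 451b = −86.8.
Solving gives a = −0.39687, b = 0.23382.
Then c = 143.8 − a·296 − b·612 = 118.18.
At (514, 416): z_contact = −203.99 + 97.27 + 118.18 = 11.45 m.
Depth below ground = 57.1 − 11.45 = 45.6 m.

45.6 m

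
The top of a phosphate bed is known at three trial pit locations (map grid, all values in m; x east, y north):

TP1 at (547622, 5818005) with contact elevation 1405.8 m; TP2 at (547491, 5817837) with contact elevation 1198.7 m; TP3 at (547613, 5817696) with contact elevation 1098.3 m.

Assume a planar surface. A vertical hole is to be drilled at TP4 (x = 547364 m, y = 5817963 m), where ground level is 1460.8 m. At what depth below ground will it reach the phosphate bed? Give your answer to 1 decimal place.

Let the plane be z = a·x + b·y + c.
TP2−TP1: −131a − 168b = −207.1;  TP3−TP1: −9a − 309b = −307.5.
Solving gives a = 0.316521672, b = 0.985926553.
Then c = 1405.8 − a·547622 − b·5818005 = −5908054.05.
At (547364, 5817963): z_contact = 173252.57 + 5736084.21 − 5908054.05 = 1282.73 m.
Depth below ground = 1460.8 − 1282.73 = 178.1 m.

178.1 m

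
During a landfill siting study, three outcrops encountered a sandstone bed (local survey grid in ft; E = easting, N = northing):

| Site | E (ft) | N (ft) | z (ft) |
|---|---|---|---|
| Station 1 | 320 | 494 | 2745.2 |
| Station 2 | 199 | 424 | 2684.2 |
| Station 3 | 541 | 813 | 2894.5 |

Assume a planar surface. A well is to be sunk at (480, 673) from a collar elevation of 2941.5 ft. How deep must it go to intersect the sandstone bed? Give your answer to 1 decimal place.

98.5 ft

Two edge vectors: Station 1→Station 2 = (-121, -70, -61), Station 1→Station 3 = (221, 319, 149.3).
Normal n = (Station 1→Station 2) × (Station 1→Station 3) = (9008, 4584.3, -23129).
So ∂z/∂E = −n_x/n_z = 0.38947 and ∂z/∂N = −n_y/n_z = 0.19821.
Intercept c from Station 1: 2745.2 − 124.63 − 97.91 = 2522.66.
At (480, 673): z_contact = 186.94 + 133.39 + 2522.66 = 2842.99 ft.
Depth below ground = 2941.5 − 2842.99 = 98.5 ft.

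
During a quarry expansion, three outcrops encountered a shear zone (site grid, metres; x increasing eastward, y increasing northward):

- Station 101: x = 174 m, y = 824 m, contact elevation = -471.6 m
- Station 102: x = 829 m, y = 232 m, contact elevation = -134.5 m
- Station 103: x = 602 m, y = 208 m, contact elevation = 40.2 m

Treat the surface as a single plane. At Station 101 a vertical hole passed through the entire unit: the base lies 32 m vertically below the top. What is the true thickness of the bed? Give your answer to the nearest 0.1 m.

Let the plane be z = a·x + b·y + c.
Station 102−Station 101: 655a − 592b = 337.1;  Station 103−Station 101: 428a − 616b = 511.8.
Solving gives a = −0.63511, b = −1.27212.
|∇z| = √(a²+b²) = 1.42185, so dip δ = arctan(1.42185) = 54.88°.
True thickness = vertical thickness × cos δ = 32 × cos 54.88° = 18.4 m.

18.4 m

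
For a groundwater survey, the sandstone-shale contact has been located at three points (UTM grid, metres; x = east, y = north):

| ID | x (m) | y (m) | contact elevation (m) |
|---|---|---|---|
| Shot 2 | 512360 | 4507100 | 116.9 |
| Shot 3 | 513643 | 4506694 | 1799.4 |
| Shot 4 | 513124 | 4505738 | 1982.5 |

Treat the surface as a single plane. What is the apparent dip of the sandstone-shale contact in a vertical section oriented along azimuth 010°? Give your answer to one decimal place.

Two edge vectors: Shot 2→Shot 3 = (1283, -406, 1682.5), Shot 2→Shot 4 = (764, -1362, 1865.6).
Normal n = (Shot 2→Shot 3) × (Shot 2→Shot 4) = (1534131.4, -1108134.8, -1437262).
So ∂z/∂x = −n_x/n_z = 1.06740 and ∂z/∂y = −n_y/n_z = −0.77100.
Unit vector along 010° is (sin 10°, cos 10°) = (0.1736, 0.9848).
Slope in that direction = a·(0.1736) + b·(0.9848) = −0.57394.
Apparent dip = arctan|0.57394| = 29.9° (true dip is 52.8°, so apparent ≤ true as expected).

29.9°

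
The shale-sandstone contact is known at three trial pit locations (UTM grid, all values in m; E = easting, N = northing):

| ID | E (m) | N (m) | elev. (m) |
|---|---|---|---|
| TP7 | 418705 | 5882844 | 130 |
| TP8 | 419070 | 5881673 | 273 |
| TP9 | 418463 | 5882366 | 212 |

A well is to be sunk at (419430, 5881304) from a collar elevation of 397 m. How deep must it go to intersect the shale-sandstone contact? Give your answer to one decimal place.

Two edge vectors: TP7→TP8 = (365, -1171, 143), TP7→TP9 = (-242, -478, 82).
Normal n = (TP7→TP8) × (TP7→TP9) = (-27668, -64536, -457852).
So ∂z/∂E = −n_x/n_z = −0.060430008 and ∂z/∂N = −n_y/n_z = −0.140953845.
Intercept c from TP7: 130 + 25302.35 + 829209.48 = 854641.83.
At (419430, 5881304): z_contact = −25346.16 − 828992.41 + 854641.83 = 303.26 m.
Depth below ground = 397 − 303.26 = 93.7 m.

93.7 m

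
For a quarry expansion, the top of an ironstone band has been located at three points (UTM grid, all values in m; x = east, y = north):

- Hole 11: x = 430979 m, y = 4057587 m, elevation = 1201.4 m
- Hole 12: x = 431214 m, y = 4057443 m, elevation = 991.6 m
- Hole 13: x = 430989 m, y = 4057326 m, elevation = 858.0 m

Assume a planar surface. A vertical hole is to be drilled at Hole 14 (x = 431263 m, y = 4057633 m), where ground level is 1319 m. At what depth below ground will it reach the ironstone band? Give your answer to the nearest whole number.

82 m

Two edge vectors: Hole 11→Hole 12 = (235, -144, -209.8), Hole 11→Hole 13 = (10, -261, -343.4).
Normal n = (Hole 11→Hole 12) × (Hole 11→Hole 13) = (-5308.2, 78601, -59895).
So ∂z/∂x = −n_x/n_z = −0.08862509 and ∂z/∂y = −n_y/n_z = 1.31231321.
Intercept c from Hole 11: 1201.4 + 38195.55 − 5324825.04 = −5285428.09.
At (431263, 4057633): z_contact = −38220.7 + 5324885.4 − 5285428.09 = 1236.6 m.
Depth below ground = 1319 − 1236.6 = 82 m.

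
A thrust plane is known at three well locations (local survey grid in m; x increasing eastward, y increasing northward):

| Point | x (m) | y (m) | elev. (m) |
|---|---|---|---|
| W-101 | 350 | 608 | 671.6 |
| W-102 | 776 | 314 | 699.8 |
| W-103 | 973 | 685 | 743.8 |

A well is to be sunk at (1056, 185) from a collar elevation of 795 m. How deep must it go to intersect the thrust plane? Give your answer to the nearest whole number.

Two edge vectors: W-101→W-102 = (426, -294, 28.2), W-101→W-103 = (623, 77, 72.2).
Normal n = (W-101→W-102) × (W-101→W-103) = (-23398.2, -13188.6, 215964).
So ∂z/∂x = −n_x/n_z = 0.10834 and ∂z/∂y = −n_y/n_z = 0.06107.
Intercept c from W-101: 671.6 − 37.92 − 37.13 = 596.55.
At (1056, 185): z_contact = 114.4 + 11.3 + 596.55 = 722.3 m.
Depth below ground = 795 − 722.3 = 73 m.

73 m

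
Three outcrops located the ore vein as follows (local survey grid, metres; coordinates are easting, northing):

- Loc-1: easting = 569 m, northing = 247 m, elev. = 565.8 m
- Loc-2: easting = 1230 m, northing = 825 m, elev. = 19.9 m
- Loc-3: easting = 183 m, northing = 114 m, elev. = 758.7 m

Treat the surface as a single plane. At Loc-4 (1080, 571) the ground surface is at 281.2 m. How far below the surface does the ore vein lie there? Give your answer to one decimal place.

61.8 m

Two edge vectors: Loc-1→Loc-2 = (661, 578, -545.9), Loc-1→Loc-3 = (-386, -133, 192.9).
Normal n = (Loc-1→Loc-2) × (Loc-1→Loc-3) = (38891.5, 83210.5, 135195).
So ∂z/∂easting = −n_x/n_z = −0.287670 and ∂z/∂northing = −n_y/n_z = −0.615485.
Intercept c from Loc-1: 565.8 + 163.68 + 152.02 = 881.51.
At (1080, 571): z_contact = −310.68 − 351.44 + 881.51 = 219.38 m.
Depth below ground = 281.2 − 219.38 = 61.8 m.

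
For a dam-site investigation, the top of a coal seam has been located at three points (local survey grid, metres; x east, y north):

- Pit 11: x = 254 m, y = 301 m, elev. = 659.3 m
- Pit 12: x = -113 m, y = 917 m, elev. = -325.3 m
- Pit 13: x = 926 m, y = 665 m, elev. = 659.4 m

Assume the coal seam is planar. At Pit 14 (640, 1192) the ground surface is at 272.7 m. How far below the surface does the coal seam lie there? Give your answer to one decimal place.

Two edge vectors: Pit 11→Pit 12 = (-367, 616, -984.6), Pit 11→Pit 13 = (672, 364, 0.1).
Normal n = (Pit 11→Pit 12) × (Pit 11→Pit 13) = (358456, -661614.5, -547540).
So ∂z/∂x = −n_x/n_z = 0.654666 and ∂z/∂y = −n_y/n_z = −1.208340.
Intercept c from Pit 11: 659.3 − 166.29 + 363.71 = 856.73.
At (640, 1192): z_contact = 418.99 − 1440.34 + 856.73 = -164.63 m.
Depth below ground = 272.7 − (-164.63) = 437.3 m.

437.3 m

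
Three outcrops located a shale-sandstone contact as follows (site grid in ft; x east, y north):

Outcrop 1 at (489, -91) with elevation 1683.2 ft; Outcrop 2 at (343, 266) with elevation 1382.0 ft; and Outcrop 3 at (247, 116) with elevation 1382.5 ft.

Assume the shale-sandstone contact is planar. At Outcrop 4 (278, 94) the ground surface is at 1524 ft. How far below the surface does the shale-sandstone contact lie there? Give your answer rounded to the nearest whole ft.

Two edge vectors: Outcrop 1→Outcrop 2 = (-146, 357, -301.2), Outcrop 1→Outcrop 3 = (-242, 207, -300.7).
Normal n = (Outcrop 1→Outcrop 2) × (Outcrop 1→Outcrop 3) = (-45001.5, 28988.2, 56172).
So ∂z/∂x = −n_x/n_z = 0.80114 and ∂z/∂y = −n_y/n_z = −0.51606.
Intercept c from Outcrop 1: 1683.2 − 391.76 − 46.96 = 1244.48.
At (278, 94): z_contact = 222.7 − 48.5 + 1244.48 = 1418.7 ft.
Depth below ground = 1524 − 1418.7 = 105 ft.

105 ft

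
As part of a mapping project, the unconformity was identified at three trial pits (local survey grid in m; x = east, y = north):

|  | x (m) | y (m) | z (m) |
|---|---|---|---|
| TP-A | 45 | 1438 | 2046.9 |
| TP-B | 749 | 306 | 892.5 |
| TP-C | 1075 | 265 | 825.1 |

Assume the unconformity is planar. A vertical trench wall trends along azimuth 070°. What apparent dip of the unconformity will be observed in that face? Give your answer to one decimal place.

14.1°

Let the plane be z = a·x + b·y + c.
TP-B−TP-A: 704a − 1132b = −1154.4;  TP-C−TP-A: 1030a − 1173b = −1221.8.
Solving gives a = −0.08515, b = 0.96683.
Unit vector along 070° is (sin 70°, cos 70°) = (0.9397, 0.3420).
Slope in that direction = a·(0.9397) + b·(0.3420) = 0.25066.
Apparent dip = arctan|0.25066| = 14.1° (true dip is 44.1°, so apparent ≤ true as expected).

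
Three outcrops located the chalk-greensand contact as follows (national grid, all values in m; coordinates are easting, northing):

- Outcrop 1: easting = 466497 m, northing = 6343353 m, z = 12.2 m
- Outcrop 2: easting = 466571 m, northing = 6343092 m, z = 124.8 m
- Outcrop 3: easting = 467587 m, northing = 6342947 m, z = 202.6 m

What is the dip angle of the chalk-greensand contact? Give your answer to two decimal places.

Two edge vectors: Outcrop 1→Outcrop 2 = (74, -261, 112.6), Outcrop 1→Outcrop 3 = (1090, -406, 190.4).
Normal n = (Outcrop 1→Outcrop 2) × (Outcrop 1→Outcrop 3) = (-3978.8, 108644.4, 254446).
So ∂z/∂easting = −n_x/n_z = 0.01564 and ∂z/∂northing = −n_y/n_z = −0.42698.
Gradient magnitude |∇z| = √(a² + b²) = √(0.00024 + 0.18232) = 0.42727.
True dip = arctan(0.42727) = 23.14°, dipping toward N (azimuth ≈ 358°).

23.14°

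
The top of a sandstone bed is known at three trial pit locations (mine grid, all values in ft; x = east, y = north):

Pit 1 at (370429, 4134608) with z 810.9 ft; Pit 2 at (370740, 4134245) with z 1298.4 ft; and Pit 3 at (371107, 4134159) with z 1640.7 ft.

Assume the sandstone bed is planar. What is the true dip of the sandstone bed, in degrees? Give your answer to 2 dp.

Two edge vectors: Pit 1→Pit 2 = (311, -363, 487.5), Pit 1→Pit 3 = (678, -449, 829.8).
Normal n = (Pit 1→Pit 2) × (Pit 1→Pit 3) = (-82329.9, 72457.2, 106475).
So ∂z/∂x = −n_x/n_z = 0.77323 and ∂z/∂y = −n_y/n_z = −0.68051.
Gradient magnitude |∇z| = √(a² + b²) = √(0.59789 + 0.46309) = 1.03004.
True dip = arctan(1.03004) = 45.85°, dipping toward NW (azimuth ≈ 311°).

45.85°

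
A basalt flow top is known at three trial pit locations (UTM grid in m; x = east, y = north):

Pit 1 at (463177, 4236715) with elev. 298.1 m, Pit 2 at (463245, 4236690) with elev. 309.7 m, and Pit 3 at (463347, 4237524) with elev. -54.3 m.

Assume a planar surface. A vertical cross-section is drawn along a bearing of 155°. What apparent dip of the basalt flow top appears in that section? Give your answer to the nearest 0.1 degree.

21.8°

Two edge vectors: Pit 1→Pit 2 = (68, -25, 11.6), Pit 1→Pit 3 = (170, 809, -352.4).
Normal n = (Pit 1→Pit 2) × (Pit 1→Pit 3) = (-574.4, 25935.2, 59262).
So ∂z/∂x = −n_x/n_z = 0.00969 and ∂z/∂y = −n_y/n_z = −0.43764.
Unit vector along 155° is (sin 155°, cos 155°) = (0.4226, -0.9063).
Slope in that direction = a·(0.4226) + b·(-0.9063) = 0.40073.
Apparent dip = arctan|0.40073| = 21.8° (true dip is 23.6°, so apparent ≤ true as expected).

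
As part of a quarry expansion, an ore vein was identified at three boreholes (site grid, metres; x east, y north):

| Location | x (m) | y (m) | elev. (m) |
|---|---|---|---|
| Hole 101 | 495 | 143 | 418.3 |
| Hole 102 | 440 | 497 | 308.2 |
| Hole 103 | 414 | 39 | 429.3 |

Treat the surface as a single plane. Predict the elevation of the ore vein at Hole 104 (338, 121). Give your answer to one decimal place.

Two edge vectors: Hole 101→Hole 102 = (-55, 354, -110.1), Hole 101→Hole 103 = (-81, -104, 11).
Normal n = (Hole 101→Hole 102) × (Hole 101→Hole 103) = (-7556.4, 9523.1, 34394).
So ∂z/∂x = −n_x/n_z = 0.21970 and ∂z/∂y = −n_y/n_z = −0.27688.
Intercept c from Hole 101: 418.3 − 108.75 + 39.59 = 349.14.
At (338, 121): z = 74.3 − 33.5 + 349.14 = 389.9 m.

389.9 m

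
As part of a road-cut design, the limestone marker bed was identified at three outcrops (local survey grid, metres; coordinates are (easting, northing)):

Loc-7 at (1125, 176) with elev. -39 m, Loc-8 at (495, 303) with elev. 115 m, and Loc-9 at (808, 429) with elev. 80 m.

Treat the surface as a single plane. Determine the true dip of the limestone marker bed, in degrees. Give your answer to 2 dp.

Two edge vectors: Loc-7→Loc-8 = (-630, 127, 154), Loc-7→Loc-9 = (-317, 253, 119).
Normal n = (Loc-7→Loc-8) × (Loc-7→Loc-9) = (-23849, 26152, -119131).
So ∂z/∂E = −n_x/n_z = −0.20019 and ∂z/∂N = −n_y/n_z = 0.21952.
Gradient magnitude |∇z| = √(a² + b²) = √(0.04008 + 0.04819) = 0.29710.
True dip = arctan(0.29710) = 16.55°, dipping toward SE (azimuth ≈ 138°).

16.55°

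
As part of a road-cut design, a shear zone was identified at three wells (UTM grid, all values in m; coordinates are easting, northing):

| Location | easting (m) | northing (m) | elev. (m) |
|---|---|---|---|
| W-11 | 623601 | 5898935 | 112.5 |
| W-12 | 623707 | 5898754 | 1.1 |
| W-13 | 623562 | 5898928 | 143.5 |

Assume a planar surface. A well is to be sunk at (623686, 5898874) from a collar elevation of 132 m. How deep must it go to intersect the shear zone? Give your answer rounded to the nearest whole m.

97 m

Two edge vectors: W-11→W-12 = (106, -181, -111.4), W-11→W-13 = (-39, -7, 31).
Normal n = (W-11→W-12) × (W-11→W-13) = (-6390.8, 1058.6, -7801).
So ∂z/∂easting = −n_x/n_z = −0.81922830 and ∂z/∂northing = −n_y/n_z = 0.13570055.
Intercept c from W-11: 112.5 + 510871.59 − 800488.73 = −289504.64.
At (623686, 5898874): z_contact = −510941.2 + 800480.5 − 289504.64 = 34.6 m.
Depth below ground = 132 − 34.6 = 97 m.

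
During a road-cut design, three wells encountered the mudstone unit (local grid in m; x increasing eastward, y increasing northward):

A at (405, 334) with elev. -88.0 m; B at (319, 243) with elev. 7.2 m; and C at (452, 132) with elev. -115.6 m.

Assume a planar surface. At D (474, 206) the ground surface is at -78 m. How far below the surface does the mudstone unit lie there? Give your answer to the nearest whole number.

67 m

Let the plane be z = a·x + b·y + c.
B−A: −86a − 91b = 95.2;  C−A: 47a − 202b = −27.6.
Solving gives a = −1.00430, b = −0.09704.
Then c = -88 − a·405 − b·334 = 351.15.
At (474, 206): z_contact = −476.0 − 20.0 + 351.15 = -144.9 m.
Depth below ground = -78 − (-144.9) = 67 m.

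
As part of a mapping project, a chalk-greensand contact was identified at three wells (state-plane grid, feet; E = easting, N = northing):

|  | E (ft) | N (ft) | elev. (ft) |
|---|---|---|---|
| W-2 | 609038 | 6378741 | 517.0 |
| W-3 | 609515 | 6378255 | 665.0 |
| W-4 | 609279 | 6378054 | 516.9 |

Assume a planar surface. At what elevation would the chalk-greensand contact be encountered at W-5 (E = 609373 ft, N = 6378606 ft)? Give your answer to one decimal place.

655.9 ft

Let the plane be z = a·E + b·N + c.
W-3−W-2: 477a − 486b = 148;  W-4−W-2: 241a − 687b = −0.1.
Solving gives a = 0.483084726, b = 0.169611964.
Then c = 517 − a·609038 − b·6378741 = −1375610.74.
At (609373, 6378606): z = 294378.8 + 1081887.9 − 1375610.74 = 655.9 ft.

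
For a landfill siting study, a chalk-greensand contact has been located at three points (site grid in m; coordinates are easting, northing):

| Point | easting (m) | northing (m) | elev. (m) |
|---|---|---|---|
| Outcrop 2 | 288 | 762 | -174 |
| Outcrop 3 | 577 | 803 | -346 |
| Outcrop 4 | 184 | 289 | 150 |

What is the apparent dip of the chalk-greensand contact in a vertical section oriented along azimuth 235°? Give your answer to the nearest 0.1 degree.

36.8°

Let the plane be z = a·easting + b·northing + c.
Outcrop 3−Outcrop 2: 289a + 41b = −172;  Outcrop 4−Outcrop 2: −104a − 473b = 324.
Solving gives a = −0.51401, b = −0.57197.
Unit vector along 235° is (sin 235°, cos 235°) = (-0.8192, -0.5736).
Slope in that direction = a·(-0.8192) + b·(-0.5736) = 0.74912.
Apparent dip = arctan|0.74912| = 36.8° (true dip is 37.6°, so apparent ≤ true as expected).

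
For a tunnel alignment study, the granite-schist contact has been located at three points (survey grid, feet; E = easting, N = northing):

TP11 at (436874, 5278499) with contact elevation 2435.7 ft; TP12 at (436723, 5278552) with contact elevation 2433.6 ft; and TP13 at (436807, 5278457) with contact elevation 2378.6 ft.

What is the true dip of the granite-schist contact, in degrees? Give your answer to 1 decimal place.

42.4°

Let the plane be z = a·E + b·N + c.
TP12−TP11: −151a + 53b = −2.1;  TP13−TP11: −67a − 42b = −57.1.
Solving gives a = 0.31482, b = 0.85731.
Gradient magnitude |∇z| = √(a² + b²) = √(0.09911 + 0.73499) = 0.91329.
True dip = arctan(0.91329) = 42.4°, dipping toward SSW (azimuth ≈ 200°).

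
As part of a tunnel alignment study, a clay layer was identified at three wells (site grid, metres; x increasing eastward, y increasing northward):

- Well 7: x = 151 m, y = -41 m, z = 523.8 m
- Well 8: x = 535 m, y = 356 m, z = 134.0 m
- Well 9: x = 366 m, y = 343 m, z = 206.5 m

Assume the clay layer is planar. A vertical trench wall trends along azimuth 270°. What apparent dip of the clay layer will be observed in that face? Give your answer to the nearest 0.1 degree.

Let the plane be z = a·x + b·y + c.
Well 8−Well 7: 384a + 397b = −389.8;  Well 9−Well 7: 215a + 384b = −317.3.
Solving gives a = −0.38188, b = −0.61249.
Unit vector along 270° is (sin 270°, cos 270°) = (-1.0000, -0.0000).
Slope in that direction = a·(-1.0000) + b·(-0.0000) = 0.38188.
Apparent dip = arctan|0.38188| = 20.9° (true dip is 35.8°, so apparent ≤ true as expected).

20.9°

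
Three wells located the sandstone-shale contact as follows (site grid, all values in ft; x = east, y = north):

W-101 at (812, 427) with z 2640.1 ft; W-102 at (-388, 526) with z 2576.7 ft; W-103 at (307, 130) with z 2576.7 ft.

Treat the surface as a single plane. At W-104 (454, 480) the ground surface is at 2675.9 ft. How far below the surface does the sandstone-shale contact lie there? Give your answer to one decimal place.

Let the plane be z = a·x + b·y + c.
W-102−W-101: −1200a + 99b = −63.4;  W-103−W-101: −505a − 297b = −63.4.
Solving gives a = 0.06178, b = 0.10842.
Then c = 2640.1 − a·812 − b·427 = 2543.64.
At (454, 480): z_contact = 28.05 + 52.04 + 2543.64 = 2623.73 ft.
Depth below ground = 2675.9 − 2623.73 = 52.2 ft.

52.2 ft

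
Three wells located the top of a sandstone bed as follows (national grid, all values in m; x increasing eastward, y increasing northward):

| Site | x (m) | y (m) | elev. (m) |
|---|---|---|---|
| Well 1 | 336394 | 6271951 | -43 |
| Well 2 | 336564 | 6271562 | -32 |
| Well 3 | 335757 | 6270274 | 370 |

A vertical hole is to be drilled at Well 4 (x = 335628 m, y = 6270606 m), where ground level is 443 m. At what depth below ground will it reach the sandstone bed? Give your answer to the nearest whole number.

87 m

Two edge vectors: Well 1→Well 2 = (170, -389, 11), Well 1→Well 3 = (-637, -1677, 413).
Normal n = (Well 1→Well 2) × (Well 1→Well 3) = (-142210, -77217, -532883).
So ∂z/∂x = −n_x/n_z = −0.26686909 and ∂z/∂y = −n_y/n_z = −0.14490423.
Intercept c from Well 1: -43 + 89773.16 + 908832.22 = 998562.38.
At (335628, 6270606): z_contact = −89568.7 − 908637.3 + 998562.38 = 356.3 m.
Depth below ground = 443 − 356.3 = 87 m.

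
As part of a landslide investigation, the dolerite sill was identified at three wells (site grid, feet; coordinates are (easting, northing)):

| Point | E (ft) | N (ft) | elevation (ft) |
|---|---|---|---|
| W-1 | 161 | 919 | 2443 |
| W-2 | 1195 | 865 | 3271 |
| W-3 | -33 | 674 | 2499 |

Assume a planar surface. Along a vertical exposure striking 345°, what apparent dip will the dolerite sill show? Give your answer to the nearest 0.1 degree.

Two edge vectors: W-1→W-2 = (1034, -54, 828), W-1→W-3 = (-194, -245, 56).
Normal n = (W-1→W-2) × (W-1→W-3) = (199836, -218536, -263806).
So ∂z/∂E = −n_x/n_z = 0.75751 and ∂z/∂N = −n_y/n_z = −0.82840.
Unit vector along 345° is (sin 345°, cos 345°) = (-0.2588, 0.9659).
Slope in that direction = a·(-0.2588) + b·(0.9659) = −0.99623.
Apparent dip = arctan|0.99623| = 44.9° (true dip is 48.3°, so apparent ≤ true as expected).

44.9°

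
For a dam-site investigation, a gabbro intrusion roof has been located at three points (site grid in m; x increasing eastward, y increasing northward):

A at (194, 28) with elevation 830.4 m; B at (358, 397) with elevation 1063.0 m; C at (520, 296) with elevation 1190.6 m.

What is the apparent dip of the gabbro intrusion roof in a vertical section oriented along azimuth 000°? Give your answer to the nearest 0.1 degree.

12.4°

Let the plane be z = a·x + b·y + c.
B−A: 164a + 369b = 232.6;  C−A: 326a + 268b = 360.2.
Solving gives a = 0.92448, b = 0.21947.
Unit vector along 000° is (sin 0°, cos 0°) = (0.0000, 1.0000).
Slope in that direction = a·(0.0000) + b·(1.0000) = 0.21947.
Apparent dip = arctan|0.21947| = 12.4° (true dip is 43.5°, so apparent ≤ true as expected).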